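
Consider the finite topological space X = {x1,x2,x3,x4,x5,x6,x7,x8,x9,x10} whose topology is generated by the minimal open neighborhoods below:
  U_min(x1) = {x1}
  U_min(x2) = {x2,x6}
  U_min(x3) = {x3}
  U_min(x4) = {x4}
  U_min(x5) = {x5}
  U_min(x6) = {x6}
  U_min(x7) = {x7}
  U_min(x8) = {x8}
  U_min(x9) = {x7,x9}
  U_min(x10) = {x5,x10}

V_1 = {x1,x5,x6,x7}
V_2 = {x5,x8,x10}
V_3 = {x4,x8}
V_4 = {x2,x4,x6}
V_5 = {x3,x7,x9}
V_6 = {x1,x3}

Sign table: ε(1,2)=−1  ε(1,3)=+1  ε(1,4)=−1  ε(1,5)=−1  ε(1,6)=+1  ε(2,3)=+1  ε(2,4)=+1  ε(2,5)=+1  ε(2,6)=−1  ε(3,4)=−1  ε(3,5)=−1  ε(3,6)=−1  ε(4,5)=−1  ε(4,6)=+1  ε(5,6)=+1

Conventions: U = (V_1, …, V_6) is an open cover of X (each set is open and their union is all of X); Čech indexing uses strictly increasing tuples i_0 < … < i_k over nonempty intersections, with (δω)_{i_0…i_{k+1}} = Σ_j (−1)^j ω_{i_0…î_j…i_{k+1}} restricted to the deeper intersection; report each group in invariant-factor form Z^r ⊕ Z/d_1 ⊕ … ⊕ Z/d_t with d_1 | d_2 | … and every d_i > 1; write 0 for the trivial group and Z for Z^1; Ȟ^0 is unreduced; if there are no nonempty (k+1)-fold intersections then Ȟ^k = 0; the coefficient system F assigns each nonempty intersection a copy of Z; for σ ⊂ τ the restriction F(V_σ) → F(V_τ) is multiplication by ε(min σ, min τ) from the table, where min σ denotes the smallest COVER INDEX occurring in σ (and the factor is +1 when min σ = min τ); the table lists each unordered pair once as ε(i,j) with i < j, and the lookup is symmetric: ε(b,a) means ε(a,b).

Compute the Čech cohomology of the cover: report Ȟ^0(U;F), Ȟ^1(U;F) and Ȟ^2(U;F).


nonempty overlaps:
  V12={x5} V14={x6} V15={x7} V16={x1} V23={x8} V34={x4} V56={x3}
C dims 6,7; δ0: rk 6, SNF 1^5·2
degree 0: 6−6−0 = 0 → Ȟ^0 ≅ 0
degree 1: 7−0−6 = 1 plus torsion [2] → Ȟ^1 ≅ Z ⊕ Z/2
degree 2: 0−0−0 = 0 → Ȟ^2 ≅ 0

Ȟ^0 ≅ 0; Ȟ^1 ≅ Z ⊕ Z/2; Ȟ^2 ≅ 0


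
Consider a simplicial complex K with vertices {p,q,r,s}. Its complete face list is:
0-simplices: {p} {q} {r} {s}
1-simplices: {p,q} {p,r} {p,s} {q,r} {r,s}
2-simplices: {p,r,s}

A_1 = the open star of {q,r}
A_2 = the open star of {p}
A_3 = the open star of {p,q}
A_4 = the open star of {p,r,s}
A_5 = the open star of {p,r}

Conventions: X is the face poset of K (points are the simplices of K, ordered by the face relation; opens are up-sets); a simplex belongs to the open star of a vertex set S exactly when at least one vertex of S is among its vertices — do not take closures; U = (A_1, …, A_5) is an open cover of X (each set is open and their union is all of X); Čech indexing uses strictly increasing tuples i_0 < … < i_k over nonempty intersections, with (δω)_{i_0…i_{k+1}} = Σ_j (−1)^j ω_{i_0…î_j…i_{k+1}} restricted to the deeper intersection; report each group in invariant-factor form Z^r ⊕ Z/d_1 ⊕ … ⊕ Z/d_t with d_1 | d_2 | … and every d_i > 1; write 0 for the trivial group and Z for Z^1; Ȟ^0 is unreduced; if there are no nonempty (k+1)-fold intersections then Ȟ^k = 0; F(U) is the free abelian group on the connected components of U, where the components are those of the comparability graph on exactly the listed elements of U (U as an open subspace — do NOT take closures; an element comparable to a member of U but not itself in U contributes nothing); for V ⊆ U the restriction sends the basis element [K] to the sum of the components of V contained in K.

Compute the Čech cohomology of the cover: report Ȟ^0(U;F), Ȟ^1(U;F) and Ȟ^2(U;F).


nonempty intersections:
  A1={{q},{r},{p,q},{p,r},{q,r},{r,s},{p,r,s}} A2={{p},{p,q},{p,r},{p,s},{p,r,s}} A3={{p},{q},{p,q},{p,r},{p,s},{q,r},{p,r,s}} A4={{p},{r},{s},{p,q},{p,r},{p,s},{q,r},{r,s},{p,r,s}} A5={{p},{r},{p,q},{p,r},{p,s},{q,r},{r,s},{p,r,s}}
  A12={{p,q},{p,r},{p,r,s}} A13={{q},{p,q},{p,r},{q,r},{p,r,s}} A14={{r},{p,q},{p,r},{q,r},{r,s},{p,r,s}} A15={{r},{p,q},{p,r},{q,r},{r,s},{p,r,s}} A23={{p},{p,q},{p,r},{p,s},{p,r,s}} A24={{p},{p,q},{p,r},{p,s},{p,r,s}} A25={{p},{p,q},{p,r},{p,s},{p,r,s}} A34={{p},{p,q},{p,r},{p,s},{q,r},{p,r,s}} A35={{p},{p,q},{p,r},{p,s},{q,r},{p,r,s}} A45={{p},{r},{p,q},{p,r},{p,s},{q,r},{r,s},{p,r,s}}
  A123={{p,q},{p,r},{p,r,s}} A124={{p,q},{p,r},{p,r,s}} A125={{p,q},{p,r},{p,r,s}} A134={{p,q},{p,r},{q,r},{p,r,s}} A135={{p,q},{p,r},{q,r},{p,r,s}} A145={{r},{p,q},{p,r},{q,r},{r,s},{p,r,s}} A234={{p},{p,q},{p,r},{p,s},{p,r,s}} A235={{p},{p,q},{p,r},{p,s},{p,r,s}} A245={{p},{p,q},{p,r},{p,s},{p,r,s}} A345={{p},{p,q},{p,r},{p,s},{q,r},{p,r,s}}
  A1234={{p,q},{p,r},{p,r,s}} A1235={{p,q},{p,r},{p,r,s}} A1245={{p,q},{p,r},{p,r,s}} A1345={{p,q},{p,r},{q,r},{p,r,s}} A2345={{p},{p,q},{p,r},{p,s},{p,r,s}}
  A12345={{p,q},{p,r},{p,r,s}}
components per intersection:
  A1: {{q},{r},{p,q},{p,r},{q,r},{r,s},{p,r,s}}
  A2: {{p},{p,q},{p,r},{p,s},{p,r,s}}
  A3: {{p},{q},{p,q},{p,r},{p,s},{q,r},{p,r,s}}
  A4: {{p},{r},{s},{p,q},{p,r},{p,s},{q,r},{r,s},{p,r,s}}
  A5: {{p},{r},{p,q},{p,r},{p,s},{q,r},{r,s},{p,r,s}}
  A12: {{p,q}} {{p,r},{p,r,s}}
  A13: {{q},{p,q},{q,r}} {{p,r},{p,r,s}}
  A14: {{r},{p,r},{q,r},{r,s},{p,r,s}} {{p,q}}
  A15: {{r},{p,r},{q,r},{r,s},{p,r,s}} {{p,q}}
  A23: {{p},{p,q},{p,r},{p,s},{p,r,s}}
  A24: {{p},{p,q},{p,r},{p,s},{p,r,s}}
  A25: {{p},{p,q},{p,r},{p,s},{p,r,s}}
  A34: {{p},{p,q},{p,r},{p,s},{p,r,s}} {{q,r}}
  A35: {{p},{p,q},{p,r},{p,s},{p,r,s}} {{q,r}}
  A45: {{p},{r},{p,q},{p,r},{p,s},{q,r},{r,s},{p,r,s}}
  A123: {{p,q}} {{p,r},{p,r,s}}
  A124: {{p,q}} {{p,r},{p,r,s}}
  A125: {{p,q}} {{p,r},{p,r,s}}
  A134: {{p,q}} {{p,r},{p,r,s}} {{q,r}}
  A135: {{p,q}} {{p,r},{p,r,s}} {{q,r}}
  A145: {{r},{p,r},{q,r},{r,s},{p,r,s}} {{p,q}}
  A234: {{p},{p,q},{p,r},{p,s},{p,r,s}}
  A235: {{p},{p,q},{p,r},{p,s},{p,r,s}}
  A245: {{p},{p,q},{p,r},{p,s},{p,r,s}}
  A345: {{p},{p,q},{p,r},{p,s},{p,r,s}} {{q,r}}
  A1234: {{p,q}} {{p,r},{p,r,s}}
  A1235: {{p,q}} {{p,r},{p,r,s}}
  A1245: {{p,q}} {{p,r},{p,r,s}}
  A1345: {{p,q}} {{p,r},{p,r,s}} {{q,r}}
  A2345: {{p},{p,q},{p,r},{p,s},{p,r,s}}
  A12345: {{p,q}} {{p,r},{p,r,s}}
C dims 5,16,19,10; δ0: rk 4, SNF 1^4; δ1: rk 11, SNF 1^11; δ2: rk 8, SNF 1^8
Ȟ^0: (5−4)−0=1 ⇒ Z
Ȟ^1: (16−11)−4=1 ⇒ Z
Ȟ^2: (19−8)−11=0 ⇒ 0

Ȟ^0(U;F) ≅ Z, Ȟ^1(U;F) ≅ Z, Ȟ^2(U;F) ≅ 0


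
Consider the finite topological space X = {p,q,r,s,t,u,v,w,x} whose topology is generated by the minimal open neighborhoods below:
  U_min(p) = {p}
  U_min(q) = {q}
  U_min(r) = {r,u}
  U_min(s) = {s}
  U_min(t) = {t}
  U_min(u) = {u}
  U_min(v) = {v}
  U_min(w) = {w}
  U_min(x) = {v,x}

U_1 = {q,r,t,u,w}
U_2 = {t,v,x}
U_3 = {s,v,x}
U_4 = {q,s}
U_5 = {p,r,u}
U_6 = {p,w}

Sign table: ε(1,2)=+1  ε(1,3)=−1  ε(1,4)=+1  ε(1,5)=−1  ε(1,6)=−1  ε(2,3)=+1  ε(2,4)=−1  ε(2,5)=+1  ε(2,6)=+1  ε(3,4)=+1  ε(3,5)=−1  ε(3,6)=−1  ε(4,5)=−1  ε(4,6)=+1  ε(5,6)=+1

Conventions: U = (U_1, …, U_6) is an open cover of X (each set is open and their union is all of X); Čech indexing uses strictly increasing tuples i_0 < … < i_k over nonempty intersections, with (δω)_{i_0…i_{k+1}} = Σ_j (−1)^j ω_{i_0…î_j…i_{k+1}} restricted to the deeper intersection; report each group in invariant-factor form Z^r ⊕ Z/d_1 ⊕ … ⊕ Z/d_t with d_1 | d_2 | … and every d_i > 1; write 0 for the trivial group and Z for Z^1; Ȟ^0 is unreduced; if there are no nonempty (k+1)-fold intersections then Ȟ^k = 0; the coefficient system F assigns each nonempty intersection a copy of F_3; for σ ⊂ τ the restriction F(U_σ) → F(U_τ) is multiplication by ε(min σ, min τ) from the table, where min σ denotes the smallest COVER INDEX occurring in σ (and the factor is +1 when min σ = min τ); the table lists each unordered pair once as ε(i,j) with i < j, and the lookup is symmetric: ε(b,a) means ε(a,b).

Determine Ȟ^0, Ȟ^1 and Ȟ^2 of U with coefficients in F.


Ȟ^0(U;F) ≅ Z/3,  Ȟ^1(U;F) ≅ Z/3 ⊕ Z/3,  Ȟ^2(U;F) ≅ 0

nerve of the cover:
  U12={t} U14={q} U15={r,u} U16={w} U23={v,x} U34={s} U56={p}
C dims 6,7; δ0: rk_F3 5
Ȟ^0 = (6 − 5) − 0 = 1, so Ȟ^0 ≅ Z/3
Ȟ^1 = (7 − 0) − 5 = 2, so Ȟ^1 ≅ Z/3 ⊕ Z/3
Ȟ^2 = (0 − 0) − 0 = 0, so Ȟ^2 ≅ 0


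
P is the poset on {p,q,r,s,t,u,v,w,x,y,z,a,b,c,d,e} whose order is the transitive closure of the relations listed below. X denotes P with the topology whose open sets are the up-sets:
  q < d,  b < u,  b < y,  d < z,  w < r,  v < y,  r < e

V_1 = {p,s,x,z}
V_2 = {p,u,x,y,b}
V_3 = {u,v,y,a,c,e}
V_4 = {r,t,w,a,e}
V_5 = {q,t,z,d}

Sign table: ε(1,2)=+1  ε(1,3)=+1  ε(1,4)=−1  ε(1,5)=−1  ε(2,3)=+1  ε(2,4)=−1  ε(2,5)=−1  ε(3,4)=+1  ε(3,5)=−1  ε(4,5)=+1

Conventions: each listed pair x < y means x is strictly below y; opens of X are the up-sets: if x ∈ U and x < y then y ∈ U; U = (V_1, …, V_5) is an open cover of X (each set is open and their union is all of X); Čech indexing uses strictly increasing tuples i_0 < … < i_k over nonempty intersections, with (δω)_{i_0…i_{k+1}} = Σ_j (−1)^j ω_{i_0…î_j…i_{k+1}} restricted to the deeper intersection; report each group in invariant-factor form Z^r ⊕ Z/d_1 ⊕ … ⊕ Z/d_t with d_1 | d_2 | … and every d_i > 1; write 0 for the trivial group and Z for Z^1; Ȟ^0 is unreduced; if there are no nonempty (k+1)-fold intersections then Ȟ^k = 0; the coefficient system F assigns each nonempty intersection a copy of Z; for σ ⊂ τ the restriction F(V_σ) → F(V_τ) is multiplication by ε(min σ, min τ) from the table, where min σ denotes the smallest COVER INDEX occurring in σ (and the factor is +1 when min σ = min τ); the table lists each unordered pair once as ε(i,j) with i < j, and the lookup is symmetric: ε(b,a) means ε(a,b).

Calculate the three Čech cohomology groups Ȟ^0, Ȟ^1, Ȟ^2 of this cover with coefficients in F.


Ȟ^0(U;F) ≅ 0,  Ȟ^1(U;F) ≅ Z/2,  Ȟ^2(U;F) ≅ 0

intersection data:
  V12={p,x} V15={z} V23={u,y} V34={a,e} V45={t}
C dims 5,5; δ0: rk 5, SNF 1^4·2
Ȟ^0 = (5 − 5) − 0 = 0, so Ȟ^0 ≅ 0
Ȟ^1 = (5 − 0) − 5 = 0 plus torsion [2], so Ȟ^1 ≅ Z/2
Ȟ^2 = (0 − 0) − 0 = 0, so Ȟ^2 ≅ 0


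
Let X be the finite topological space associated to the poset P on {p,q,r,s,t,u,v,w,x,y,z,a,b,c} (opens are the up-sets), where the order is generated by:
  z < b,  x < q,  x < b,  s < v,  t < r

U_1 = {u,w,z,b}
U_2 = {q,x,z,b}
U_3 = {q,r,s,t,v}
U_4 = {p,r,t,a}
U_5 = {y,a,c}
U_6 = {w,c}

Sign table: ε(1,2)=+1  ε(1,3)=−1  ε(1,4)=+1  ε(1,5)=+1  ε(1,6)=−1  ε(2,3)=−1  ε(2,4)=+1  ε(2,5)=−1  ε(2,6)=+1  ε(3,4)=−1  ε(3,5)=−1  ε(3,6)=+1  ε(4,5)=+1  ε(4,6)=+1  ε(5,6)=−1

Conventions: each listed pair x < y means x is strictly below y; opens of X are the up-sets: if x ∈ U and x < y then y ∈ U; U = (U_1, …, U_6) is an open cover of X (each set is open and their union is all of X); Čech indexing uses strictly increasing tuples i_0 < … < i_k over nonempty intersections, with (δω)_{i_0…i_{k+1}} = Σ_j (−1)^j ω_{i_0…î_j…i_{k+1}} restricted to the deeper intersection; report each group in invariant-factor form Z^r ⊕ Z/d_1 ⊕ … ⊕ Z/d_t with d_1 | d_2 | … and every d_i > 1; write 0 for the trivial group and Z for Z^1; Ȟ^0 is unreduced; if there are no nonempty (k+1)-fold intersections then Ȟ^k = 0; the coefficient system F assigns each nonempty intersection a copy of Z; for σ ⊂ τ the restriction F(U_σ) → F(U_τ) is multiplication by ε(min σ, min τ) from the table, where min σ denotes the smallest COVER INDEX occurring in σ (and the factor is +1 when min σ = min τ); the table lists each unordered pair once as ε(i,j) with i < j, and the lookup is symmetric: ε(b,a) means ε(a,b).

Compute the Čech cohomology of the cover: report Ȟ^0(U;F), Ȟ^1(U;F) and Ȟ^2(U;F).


cover nerve:
  U12={z,b} U16={w} U23={q} U34={r,t} U45={a} U56={c}
C dims 6,6; δ0: rk 5, SNF 1^5
Ȟ^0: (6−5)−0=1 ⇒ Z
Ȟ^1: (6−0)−5=1 ⇒ Z
Ȟ^2: (0−0)−0=0 ⇒ 0

Ȟ^0(U;F) ≅ Z, Ȟ^1(U;F) ≅ Z and Ȟ^2(U;F) ≅ 0


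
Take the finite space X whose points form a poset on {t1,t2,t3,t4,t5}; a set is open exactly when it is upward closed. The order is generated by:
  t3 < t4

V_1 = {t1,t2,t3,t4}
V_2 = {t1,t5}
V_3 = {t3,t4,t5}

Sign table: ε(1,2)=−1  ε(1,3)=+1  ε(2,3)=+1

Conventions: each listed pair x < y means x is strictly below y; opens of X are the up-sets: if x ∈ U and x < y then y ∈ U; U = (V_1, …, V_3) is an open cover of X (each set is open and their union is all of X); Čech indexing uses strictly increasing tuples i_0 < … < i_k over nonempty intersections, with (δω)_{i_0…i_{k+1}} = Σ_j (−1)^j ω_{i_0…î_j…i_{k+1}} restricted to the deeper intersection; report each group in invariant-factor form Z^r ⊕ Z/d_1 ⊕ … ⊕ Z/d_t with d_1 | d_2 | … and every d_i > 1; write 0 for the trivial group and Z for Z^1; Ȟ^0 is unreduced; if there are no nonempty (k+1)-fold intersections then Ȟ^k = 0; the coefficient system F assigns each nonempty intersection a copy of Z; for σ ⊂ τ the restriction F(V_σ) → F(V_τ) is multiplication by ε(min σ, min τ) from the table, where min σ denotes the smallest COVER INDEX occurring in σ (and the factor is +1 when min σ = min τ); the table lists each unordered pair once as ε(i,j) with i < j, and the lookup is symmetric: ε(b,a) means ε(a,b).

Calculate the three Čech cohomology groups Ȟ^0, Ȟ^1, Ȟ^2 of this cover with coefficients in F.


Ȟ^0 = 0, Ȟ^1 = Z/2, Ȟ^2 = 0

cover nerve:
  V12={t1} V13={t3,t4} V23={t5}
C dims 3,3; δ0: rk 3, SNF 1^2·2
Ȟ^0: (3−3)−0=0 ⇒ 0
Ȟ^1: (3−0)−3=0 plus torsion [2] ⇒ Z/2
Ȟ^2: (0−0)−0=0 ⇒ 0


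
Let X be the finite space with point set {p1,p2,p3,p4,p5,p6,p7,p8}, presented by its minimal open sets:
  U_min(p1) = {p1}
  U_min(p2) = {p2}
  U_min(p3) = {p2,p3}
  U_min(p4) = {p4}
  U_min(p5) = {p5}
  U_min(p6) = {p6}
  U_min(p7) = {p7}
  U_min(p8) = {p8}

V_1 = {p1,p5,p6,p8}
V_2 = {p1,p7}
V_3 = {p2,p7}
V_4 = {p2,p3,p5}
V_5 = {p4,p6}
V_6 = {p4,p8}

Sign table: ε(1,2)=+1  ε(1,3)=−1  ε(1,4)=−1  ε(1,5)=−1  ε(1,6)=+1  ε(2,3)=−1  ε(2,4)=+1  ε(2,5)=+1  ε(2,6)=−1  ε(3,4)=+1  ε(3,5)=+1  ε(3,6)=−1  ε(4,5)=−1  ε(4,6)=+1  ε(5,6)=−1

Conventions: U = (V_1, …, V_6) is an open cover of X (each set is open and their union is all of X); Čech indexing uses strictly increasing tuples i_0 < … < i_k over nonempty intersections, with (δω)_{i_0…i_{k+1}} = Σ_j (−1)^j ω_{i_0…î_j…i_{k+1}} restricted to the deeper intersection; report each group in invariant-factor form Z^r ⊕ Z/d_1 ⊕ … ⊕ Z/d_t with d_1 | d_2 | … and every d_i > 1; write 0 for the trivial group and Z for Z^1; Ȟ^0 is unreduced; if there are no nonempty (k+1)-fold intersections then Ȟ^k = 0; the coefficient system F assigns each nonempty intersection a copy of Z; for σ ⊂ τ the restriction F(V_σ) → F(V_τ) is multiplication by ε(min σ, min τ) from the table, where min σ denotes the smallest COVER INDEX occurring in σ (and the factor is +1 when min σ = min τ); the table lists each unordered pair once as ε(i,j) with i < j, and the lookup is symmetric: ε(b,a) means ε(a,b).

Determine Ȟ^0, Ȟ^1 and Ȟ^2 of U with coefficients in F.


nonempty overlaps:
  V12={p1} V14={p5} V15={p6} V16={p8} V23={p7} V34={p2} V56={p4}
C dims 6,7; δ0: rk 5, SNF 1^5
degree 0: 6−5−0 = 1 → Ȟ^0 ≅ Z
degree 1: 7−0−5 = 2 → Ȟ^1 ≅ Z^2
degree 2: 0−0−0 = 0 → Ȟ^2 ≅ 0

Ȟ^0 = Z,  Ȟ^1 = Z^2,  Ȟ^2 = 0


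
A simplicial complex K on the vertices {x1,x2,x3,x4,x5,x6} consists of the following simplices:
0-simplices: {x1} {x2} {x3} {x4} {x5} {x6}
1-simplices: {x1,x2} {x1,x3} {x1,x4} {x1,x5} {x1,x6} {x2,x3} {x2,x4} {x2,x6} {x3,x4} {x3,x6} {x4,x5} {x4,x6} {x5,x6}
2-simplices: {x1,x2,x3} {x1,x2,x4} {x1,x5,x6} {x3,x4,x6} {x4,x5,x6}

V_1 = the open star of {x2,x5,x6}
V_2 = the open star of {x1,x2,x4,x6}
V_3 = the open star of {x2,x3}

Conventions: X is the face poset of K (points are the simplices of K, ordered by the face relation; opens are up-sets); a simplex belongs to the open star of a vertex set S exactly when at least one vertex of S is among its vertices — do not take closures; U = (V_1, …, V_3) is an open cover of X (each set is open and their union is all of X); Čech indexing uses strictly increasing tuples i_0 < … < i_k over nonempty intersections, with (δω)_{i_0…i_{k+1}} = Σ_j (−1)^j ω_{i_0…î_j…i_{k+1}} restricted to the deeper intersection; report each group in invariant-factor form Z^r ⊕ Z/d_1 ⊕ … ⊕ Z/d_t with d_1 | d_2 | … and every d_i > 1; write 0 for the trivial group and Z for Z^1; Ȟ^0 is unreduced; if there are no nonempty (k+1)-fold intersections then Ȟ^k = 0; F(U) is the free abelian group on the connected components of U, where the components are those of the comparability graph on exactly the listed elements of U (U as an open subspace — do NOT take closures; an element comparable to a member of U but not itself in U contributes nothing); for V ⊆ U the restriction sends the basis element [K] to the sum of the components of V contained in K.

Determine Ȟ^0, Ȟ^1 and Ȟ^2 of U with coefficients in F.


Ȟ^0(U;F) ≅ Z, Ȟ^1(U;F) ≅ Z, Ȟ^2(U;F) ≅ 0

nerve of the cover:
  V1={{x2},{x5},{x6},{x1,x2},{x1,x5},{x1,x6},{x2,x3},{x2,x4},{x2,x6},{x3,x6},{x4,x5},{x4,x6},{x5,x6},{x1,x2,x3},{x1,x2,x4},{x1,x5,x6},{x3,x4,x6},{x4,x5,x6}} V2={{x1},{x2},{x4},{x6},{x1,x2},{x1,x3},{x1,x4},{x1,x5},{x1,x6},{x2,x3},{x2,x4},{x2,x6},{x3,x4},{x3,x6},{x4,x5},{x4,x6},{x5,x6},{x1,x2,x3},{x1,x2,x4},{x1,x5,x6},{x3,x4,x6},{x4,x5,x6}} V3={{x2},{x3},{x1,x2},{x1,x3},{x2,x3},{x2,x4},{x2,x6},{x3,x4},{x3,x6},{x1,x2,x3},{x1,x2,x4},{x3,x4,x6}}
  V12={{x2},{x6},{x1,x2},{x1,x5},{x1,x6},{x2,x3},{x2,x4},{x2,x6},{x3,x6},{x4,x5},{x4,x6},{x5,x6},{x1,x2,x3},{x1,x2,x4},{x1,x5,x6},{x3,x4,x6},{x4,x5,x6}} V13={{x2},{x1,x2},{x2,x3},{x2,x4},{x2,x6},{x3,x6},{x1,x2,x3},{x1,x2,x4},{x3,x4,x6}} V23={{x2},{x1,x2},{x1,x3},{x2,x3},{x2,x4},{x2,x6},{x3,x4},{x3,x6},{x1,x2,x3},{x1,x2,x4},{x3,x4,x6}}
  V123={{x2},{x1,x2},{x2,x3},{x2,x4},{x2,x6},{x3,x6},{x1,x2,x3},{x1,x2,x4},{x3,x4,x6}}
components per intersection:
  V1: {{x2},{x5},{x6},{x1,x2},{x1,x5},{x1,x6},{x2,x3},{x2,x4},{x2,x6},{x3,x6},{x4,x5},{x4,x6},{x5,x6},{x1,x2,x3},{x1,x2,x4},{x1,x5,x6},{x3,x4,x6},{x4,x5,x6}}
  V2: {{x1},{x2},{x4},{x6},{x1,x2},{x1,x3},{x1,x4},{x1,x5},{x1,x6},{x2,x3},{x2,x4},{x2,x6},{x3,x4},{x3,x6},{x4,x5},{x4,x6},{x5,x6},{x1,x2,x3},{x1,x2,x4},{x1,x5,x6},{x3,x4,x6},{x4,x5,x6}}
  V3: {{x2},{x3},{x1,x2},{x1,x3},{x2,x3},{x2,x4},{x2,x6},{x3,x4},{x3,x6},{x1,x2,x3},{x1,x2,x4},{x3,x4,x6}}
  V12: {{x2},{x6},{x1,x2},{x1,x5},{x1,x6},{x2,x3},{x2,x4},{x2,x6},{x3,x6},{x4,x5},{x4,x6},{x5,x6},{x1,x2,x3},{x1,x2,x4},{x1,x5,x6},{x3,x4,x6},{x4,x5,x6}}
  V13: {{x2},{x1,x2},{x2,x3},{x2,x4},{x2,x6},{x1,x2,x3},{x1,x2,x4}} {{x3,x6},{x3,x4,x6}}
  V23: {{x2},{x1,x2},{x1,x3},{x2,x3},{x2,x4},{x2,x6},{x1,x2,x3},{x1,x2,x4}} {{x3,x4},{x3,x6},{x3,x4,x6}}
  V123: {{x2},{x1,x2},{x2,x3},{x2,x4},{x2,x6},{x1,x2,x3},{x1,x2,x4}} {{x3,x6},{x3,x4,x6}}
C dims 3,5,2; δ0: rk 2, SNF 1^2; δ1: rk 2, SNF 1^2
Ȟ^0 = (3 − 2) − 0 = 1, so Ȟ^0 ≅ Z
Ȟ^1 = (5 − 2) − 2 = 1, so Ȟ^1 ≅ Z
Ȟ^2 = (2 − 0) − 2 = 0, so Ȟ^2 ≅ 0


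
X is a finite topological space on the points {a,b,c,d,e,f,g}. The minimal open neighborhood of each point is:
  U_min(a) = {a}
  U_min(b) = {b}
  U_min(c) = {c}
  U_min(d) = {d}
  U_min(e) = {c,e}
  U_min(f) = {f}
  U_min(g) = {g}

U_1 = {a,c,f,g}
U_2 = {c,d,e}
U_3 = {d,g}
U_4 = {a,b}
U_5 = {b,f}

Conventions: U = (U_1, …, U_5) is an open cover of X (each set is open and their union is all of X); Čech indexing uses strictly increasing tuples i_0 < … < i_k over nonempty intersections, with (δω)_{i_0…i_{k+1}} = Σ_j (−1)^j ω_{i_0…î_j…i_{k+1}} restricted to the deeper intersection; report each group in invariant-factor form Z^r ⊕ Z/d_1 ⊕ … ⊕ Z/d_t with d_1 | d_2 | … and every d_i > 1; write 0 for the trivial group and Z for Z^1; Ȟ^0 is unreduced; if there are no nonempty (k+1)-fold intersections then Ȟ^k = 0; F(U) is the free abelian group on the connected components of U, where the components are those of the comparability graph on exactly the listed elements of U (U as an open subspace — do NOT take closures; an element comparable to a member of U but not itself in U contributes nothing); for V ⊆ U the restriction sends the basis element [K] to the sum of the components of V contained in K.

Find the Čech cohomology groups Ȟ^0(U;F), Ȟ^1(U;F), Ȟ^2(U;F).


cover nerve:
  U12={c} U13={g} U14={a} U15={f} U23={d} U45={b}
components per intersection:
  U1: {a} {c} {f} {g}
  U2: {c,e} {d}
  U3: {d} {g}
  U4: {a} {b}
  U5: {b} {f}
  U12: {c}
  U13: {g}
  U14: {a}
  U15: {f}
  U23: {d}
  U45: {b}
C dims 12,6; δ0: rk 6, SNF 1^6
Ȟ^0: (12−6)−0=6 ⇒ Z^6
Ȟ^1: (6−0)−6=0 ⇒ 0
Ȟ^2: (0−0)−0=0 ⇒ 0

Ȟ^0(U;F) ≅ Z^6, Ȟ^1(U;F) ≅ 0 and Ȟ^2(U;F) ≅ 0


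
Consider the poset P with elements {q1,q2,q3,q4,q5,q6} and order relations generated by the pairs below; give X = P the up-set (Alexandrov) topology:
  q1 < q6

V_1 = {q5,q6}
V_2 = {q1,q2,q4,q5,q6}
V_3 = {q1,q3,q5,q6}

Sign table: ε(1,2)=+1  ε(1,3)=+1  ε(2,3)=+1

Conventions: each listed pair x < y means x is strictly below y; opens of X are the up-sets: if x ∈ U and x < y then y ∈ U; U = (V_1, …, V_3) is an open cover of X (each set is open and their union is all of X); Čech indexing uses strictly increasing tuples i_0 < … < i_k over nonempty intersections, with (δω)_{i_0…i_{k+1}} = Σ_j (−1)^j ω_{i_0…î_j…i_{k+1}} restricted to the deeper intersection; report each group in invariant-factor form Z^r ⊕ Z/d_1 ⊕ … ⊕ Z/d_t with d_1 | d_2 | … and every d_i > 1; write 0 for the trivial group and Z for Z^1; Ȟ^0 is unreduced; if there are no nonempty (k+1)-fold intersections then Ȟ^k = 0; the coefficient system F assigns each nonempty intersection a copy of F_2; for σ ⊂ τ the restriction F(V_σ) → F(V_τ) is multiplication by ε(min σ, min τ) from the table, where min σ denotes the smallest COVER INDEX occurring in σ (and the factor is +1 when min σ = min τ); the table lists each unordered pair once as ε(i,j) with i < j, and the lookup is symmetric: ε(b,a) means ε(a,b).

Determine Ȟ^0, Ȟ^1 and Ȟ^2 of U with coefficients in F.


Ȟ^0 = Z/2,  Ȟ^1 = 0,  Ȟ^2 = 0

intersection data:
  V12={q5,q6} V13={q5,q6} V23={q1,q5,q6}
  V123={q5,q6}
C dims 3,3,1; δ0: rk_F2 2; δ1: rk_F2 1
Ȟ^0 = (3 − 2) − 0 = 1, so Ȟ^0 ≅ Z/2
Ȟ^1 = (3 − 1) − 2 = 0, so Ȟ^1 ≅ 0
Ȟ^2 = (1 − 0) − 1 = 0, so Ȟ^2 ≅ 0


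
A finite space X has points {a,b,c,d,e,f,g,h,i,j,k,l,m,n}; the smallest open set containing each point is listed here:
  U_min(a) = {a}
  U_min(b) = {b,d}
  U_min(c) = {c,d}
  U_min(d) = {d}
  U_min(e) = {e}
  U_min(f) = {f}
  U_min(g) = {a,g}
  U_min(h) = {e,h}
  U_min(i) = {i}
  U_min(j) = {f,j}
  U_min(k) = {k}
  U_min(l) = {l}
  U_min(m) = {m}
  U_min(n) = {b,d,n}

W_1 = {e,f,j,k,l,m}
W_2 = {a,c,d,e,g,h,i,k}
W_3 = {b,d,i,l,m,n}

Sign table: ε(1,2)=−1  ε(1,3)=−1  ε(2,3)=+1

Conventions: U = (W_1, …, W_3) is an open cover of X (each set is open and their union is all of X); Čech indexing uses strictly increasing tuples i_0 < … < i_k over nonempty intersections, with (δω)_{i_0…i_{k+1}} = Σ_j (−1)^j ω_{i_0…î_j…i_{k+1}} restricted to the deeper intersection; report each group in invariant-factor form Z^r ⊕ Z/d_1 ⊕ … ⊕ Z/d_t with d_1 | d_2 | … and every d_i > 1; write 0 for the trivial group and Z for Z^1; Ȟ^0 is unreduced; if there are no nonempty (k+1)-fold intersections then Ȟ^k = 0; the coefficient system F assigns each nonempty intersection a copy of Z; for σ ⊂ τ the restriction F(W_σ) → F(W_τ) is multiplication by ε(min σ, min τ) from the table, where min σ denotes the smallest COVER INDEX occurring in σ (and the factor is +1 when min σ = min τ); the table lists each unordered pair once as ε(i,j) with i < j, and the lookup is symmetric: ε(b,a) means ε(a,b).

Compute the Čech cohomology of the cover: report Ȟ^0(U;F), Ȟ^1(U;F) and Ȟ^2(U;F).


cover nerve:
  W12={e,k} W13={l,m} W23={d,i}
C dims 3,3; δ0: rk 2, SNF 1^2
Ȟ^0: (3−2)−0=1 ⇒ Z
Ȟ^1: (3−0)−2=1 ⇒ Z
Ȟ^2: (0−0)−0=0 ⇒ 0

Ȟ^0 ≅ Z, Ȟ^1 ≅ Z, Ȟ^2 ≅ 0


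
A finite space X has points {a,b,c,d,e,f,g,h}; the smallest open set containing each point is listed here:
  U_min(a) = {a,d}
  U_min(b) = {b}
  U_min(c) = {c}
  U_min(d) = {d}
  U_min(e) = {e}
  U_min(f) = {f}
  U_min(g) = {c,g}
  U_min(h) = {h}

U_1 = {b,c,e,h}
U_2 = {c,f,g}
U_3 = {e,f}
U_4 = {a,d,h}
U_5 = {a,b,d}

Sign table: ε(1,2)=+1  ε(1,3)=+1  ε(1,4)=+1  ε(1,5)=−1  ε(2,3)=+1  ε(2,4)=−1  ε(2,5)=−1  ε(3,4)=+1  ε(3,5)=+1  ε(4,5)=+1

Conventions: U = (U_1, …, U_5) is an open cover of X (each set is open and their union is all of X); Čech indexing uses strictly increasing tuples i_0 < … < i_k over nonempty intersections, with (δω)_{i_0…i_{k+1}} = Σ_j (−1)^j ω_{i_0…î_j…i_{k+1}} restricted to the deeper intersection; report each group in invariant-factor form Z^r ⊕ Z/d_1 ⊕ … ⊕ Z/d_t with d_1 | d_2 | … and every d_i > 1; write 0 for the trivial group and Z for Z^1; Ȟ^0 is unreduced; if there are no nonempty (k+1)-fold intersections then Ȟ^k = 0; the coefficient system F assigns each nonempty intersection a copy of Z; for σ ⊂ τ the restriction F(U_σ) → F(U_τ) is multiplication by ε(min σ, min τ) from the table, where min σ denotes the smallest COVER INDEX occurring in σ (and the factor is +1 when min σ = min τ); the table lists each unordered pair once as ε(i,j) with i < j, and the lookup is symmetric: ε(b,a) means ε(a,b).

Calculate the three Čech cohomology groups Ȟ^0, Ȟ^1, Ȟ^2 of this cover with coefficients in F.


Ȟ^0 ≅ 0, Ȟ^1 ≅ Z ⊕ Z/2, Ȟ^2 ≅ 0

cover nerve:
  U12={c} U13={e} U14={h} U15={b} U23={f} U45={a,d}
C dims 5,6; δ0: rk 5, SNF 1^4·2
Ȟ^0: (5−5)−0=0 ⇒ 0
Ȟ^1: (6−0)−5=1 plus torsion [2] ⇒ Z ⊕ Z/2
Ȟ^2: (0−0)−0=0 ⇒ 0


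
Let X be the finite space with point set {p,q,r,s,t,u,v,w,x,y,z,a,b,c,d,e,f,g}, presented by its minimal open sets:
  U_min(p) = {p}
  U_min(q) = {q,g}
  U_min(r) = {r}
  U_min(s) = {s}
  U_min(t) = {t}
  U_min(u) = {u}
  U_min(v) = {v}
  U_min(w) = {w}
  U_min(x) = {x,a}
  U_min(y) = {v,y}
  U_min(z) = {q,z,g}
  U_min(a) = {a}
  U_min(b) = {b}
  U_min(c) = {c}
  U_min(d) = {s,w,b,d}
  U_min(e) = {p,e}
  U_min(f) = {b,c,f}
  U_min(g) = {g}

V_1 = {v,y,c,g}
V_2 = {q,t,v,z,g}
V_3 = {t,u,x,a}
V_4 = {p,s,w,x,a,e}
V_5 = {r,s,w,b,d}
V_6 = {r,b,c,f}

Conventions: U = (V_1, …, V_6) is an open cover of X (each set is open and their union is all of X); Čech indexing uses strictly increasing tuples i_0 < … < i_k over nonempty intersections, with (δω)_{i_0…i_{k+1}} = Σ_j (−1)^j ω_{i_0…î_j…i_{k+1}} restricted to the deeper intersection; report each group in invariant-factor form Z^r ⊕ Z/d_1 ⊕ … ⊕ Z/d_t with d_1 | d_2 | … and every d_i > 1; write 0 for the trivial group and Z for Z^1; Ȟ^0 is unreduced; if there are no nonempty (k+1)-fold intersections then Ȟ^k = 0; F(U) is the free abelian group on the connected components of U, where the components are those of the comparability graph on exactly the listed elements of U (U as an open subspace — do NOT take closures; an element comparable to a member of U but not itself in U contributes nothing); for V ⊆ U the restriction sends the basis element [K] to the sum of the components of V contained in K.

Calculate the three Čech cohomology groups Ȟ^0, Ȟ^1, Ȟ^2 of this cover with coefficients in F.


Ȟ^0(U;F) ≅ Z^8, Ȟ^1(U;F) ≅ 0 and Ȟ^2(U;F) ≅ 0

nonempty overlaps:
  V12={v,g} V16={c} V23={t} V34={x,a} V45={s,w} V56={r,b}
components per intersection:
  V1: {v,y} {c} {g}
  V2: {q,z,g} {t} {v}
  V3: {t} {u} {x,a}
  V4: {p,e} {s} {w} {x,a}
  V5: {r} {s,w,b,d}
  V6: {r} {b,c,f}
  V12: {v} {g}
  V16: {c}
  V23: {t}
  V34: {x,a}
  V45: {s} {w}
  V56: {r} {b}
C dims 17,9; δ0: rk 9, SNF 1^9
degree 0: 17−9−0 = 8 → Ȟ^0 ≅ Z^8
degree 1: 9−0−9 = 0 → Ȟ^1 ≅ 0
degree 2: 0−0−0 = 0 → Ȟ^2 ≅ 0


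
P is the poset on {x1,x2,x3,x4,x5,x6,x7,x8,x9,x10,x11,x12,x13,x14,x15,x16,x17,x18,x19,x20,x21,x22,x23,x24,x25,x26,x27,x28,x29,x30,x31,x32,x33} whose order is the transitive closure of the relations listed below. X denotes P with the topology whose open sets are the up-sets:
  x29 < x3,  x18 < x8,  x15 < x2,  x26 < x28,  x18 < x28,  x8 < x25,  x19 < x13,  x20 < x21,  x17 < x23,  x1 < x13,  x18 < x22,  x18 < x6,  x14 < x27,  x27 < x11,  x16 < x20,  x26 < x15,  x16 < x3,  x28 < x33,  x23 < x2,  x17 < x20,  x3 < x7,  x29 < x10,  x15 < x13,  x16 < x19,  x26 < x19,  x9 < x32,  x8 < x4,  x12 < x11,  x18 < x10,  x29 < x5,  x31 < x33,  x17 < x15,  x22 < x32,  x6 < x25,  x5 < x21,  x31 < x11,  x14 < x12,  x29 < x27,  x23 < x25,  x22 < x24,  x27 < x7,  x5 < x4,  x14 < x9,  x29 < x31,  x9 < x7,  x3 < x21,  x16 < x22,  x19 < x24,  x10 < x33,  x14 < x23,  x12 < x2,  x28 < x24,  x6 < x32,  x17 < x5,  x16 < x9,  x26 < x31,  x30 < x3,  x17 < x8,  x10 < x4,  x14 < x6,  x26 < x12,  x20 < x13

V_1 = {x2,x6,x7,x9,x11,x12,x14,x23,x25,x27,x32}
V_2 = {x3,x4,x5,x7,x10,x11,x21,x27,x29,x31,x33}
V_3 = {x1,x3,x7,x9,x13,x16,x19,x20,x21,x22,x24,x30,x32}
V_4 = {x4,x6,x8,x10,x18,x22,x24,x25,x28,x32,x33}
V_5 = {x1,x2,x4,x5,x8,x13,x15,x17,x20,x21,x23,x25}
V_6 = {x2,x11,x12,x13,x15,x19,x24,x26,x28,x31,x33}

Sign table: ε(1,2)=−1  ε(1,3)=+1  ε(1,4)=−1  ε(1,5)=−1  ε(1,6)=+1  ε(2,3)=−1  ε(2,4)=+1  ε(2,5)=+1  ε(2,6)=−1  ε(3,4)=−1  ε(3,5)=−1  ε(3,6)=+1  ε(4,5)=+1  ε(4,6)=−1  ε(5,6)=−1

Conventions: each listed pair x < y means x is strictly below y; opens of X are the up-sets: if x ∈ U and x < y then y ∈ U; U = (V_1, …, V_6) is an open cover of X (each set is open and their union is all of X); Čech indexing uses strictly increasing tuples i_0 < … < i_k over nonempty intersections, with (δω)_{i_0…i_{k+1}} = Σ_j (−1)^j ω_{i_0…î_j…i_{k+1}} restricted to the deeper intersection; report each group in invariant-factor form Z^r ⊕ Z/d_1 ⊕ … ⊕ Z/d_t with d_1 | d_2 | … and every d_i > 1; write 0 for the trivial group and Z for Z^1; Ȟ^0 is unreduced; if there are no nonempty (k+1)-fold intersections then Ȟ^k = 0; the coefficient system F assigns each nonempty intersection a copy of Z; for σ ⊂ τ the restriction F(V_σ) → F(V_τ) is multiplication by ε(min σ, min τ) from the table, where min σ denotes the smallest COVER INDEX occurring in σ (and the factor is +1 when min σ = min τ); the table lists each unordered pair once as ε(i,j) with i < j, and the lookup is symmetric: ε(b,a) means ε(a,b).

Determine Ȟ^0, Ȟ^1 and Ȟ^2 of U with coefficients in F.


nerve of the cover:
  V12={x7,x11,x27} V13={x7,x9,x32} V14={x6,x25,x32} V15={x2,x23,x25} V16={x2,x11,x12} V23={x3,x7,x21} V24={x4,x10,x33} V25={x4,x5,x21} V26={x11,x31,x33} V34={x22,x24,x32} V35={x1,x13,x20,x21} V36={x13,x19,x24} V45={x4,x8,x25} V46={x24,x28,x33} V56={x2,x13,x15}
  V123={x7} V126={x11} V134={x32} V145={x25} V156={x2} V235={x21} V245={x4} V246={x33} V346={x24} V356={x13}
C dims 6,15,10; δ0: rk 5, SNF 1^5; δ1: rk 10, SNF 1^9·2
Ȟ^0 = (6 − 5) − 0 = 1, so Ȟ^0 ≅ Z
Ȟ^1 = (15 − 10) − 5 = 0, so Ȟ^1 ≅ 0
Ȟ^2 = (10 − 0) − 10 = 0 plus torsion [2], so Ȟ^2 ≅ Z/2

Ȟ^0(U;F) ≅ Z, Ȟ^1(U;F) ≅ 0, Ȟ^2(U;F) ≅ Z/2


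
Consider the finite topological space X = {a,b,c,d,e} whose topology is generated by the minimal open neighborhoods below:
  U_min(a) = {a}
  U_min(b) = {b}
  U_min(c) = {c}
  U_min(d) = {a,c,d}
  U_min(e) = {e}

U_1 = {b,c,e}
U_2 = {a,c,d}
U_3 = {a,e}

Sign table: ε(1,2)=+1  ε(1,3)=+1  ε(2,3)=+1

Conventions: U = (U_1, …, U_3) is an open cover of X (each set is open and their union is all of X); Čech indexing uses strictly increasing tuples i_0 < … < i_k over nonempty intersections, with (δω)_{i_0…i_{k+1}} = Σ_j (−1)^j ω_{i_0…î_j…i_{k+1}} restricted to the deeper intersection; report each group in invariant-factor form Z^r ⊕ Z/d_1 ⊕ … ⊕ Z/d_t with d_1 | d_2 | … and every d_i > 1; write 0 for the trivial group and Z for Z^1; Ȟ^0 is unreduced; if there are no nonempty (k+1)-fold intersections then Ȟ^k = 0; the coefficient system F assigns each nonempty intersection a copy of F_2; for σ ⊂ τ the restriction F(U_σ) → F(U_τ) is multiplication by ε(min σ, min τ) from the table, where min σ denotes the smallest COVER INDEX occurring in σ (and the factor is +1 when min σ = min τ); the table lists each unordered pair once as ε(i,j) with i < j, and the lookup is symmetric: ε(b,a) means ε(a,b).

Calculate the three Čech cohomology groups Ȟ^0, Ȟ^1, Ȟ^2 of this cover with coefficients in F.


nerve simplices:
  U12={c} U13={e} U23={a}
C dims 3,3; δ0: rk_F2 2
degree 0: 3−2−0 = 1 → Ȟ^0 ≅ Z/2
degree 1: 3−0−2 = 1 → Ȟ^1 ≅ Z/2
degree 2: 0−0−0 = 0 → Ȟ^2 ≅ 0

Ȟ^0(U;F) ≅ Z/2,  Ȟ^1(U;F) ≅ Z/2,  Ȟ^2(U;F) ≅ 0


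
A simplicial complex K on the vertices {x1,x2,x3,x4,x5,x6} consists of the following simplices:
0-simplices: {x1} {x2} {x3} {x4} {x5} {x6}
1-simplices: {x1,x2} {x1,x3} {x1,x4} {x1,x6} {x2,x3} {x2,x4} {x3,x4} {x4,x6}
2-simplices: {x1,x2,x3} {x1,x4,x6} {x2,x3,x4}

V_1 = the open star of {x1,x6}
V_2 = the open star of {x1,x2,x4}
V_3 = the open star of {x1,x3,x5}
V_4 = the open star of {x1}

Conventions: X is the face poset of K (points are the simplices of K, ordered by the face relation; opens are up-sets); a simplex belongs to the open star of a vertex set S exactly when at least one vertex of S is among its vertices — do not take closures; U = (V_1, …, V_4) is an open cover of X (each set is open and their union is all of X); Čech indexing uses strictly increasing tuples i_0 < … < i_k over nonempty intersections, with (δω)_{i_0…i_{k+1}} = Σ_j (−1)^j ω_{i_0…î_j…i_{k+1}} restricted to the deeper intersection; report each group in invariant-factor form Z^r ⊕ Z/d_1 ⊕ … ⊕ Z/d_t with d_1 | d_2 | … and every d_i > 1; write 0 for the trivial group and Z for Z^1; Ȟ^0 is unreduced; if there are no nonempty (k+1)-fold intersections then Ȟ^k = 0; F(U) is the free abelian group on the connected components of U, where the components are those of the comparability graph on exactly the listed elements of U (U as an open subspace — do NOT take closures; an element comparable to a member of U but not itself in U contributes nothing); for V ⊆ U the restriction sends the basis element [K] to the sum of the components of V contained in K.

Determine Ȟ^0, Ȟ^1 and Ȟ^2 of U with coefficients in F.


Ȟ^0 = Z^2,  Ȟ^1 = 0,  Ȟ^2 = 0

nonempty overlaps:
  V1={{x1},{x6},{x1,x2},{x1,x3},{x1,x4},{x1,x6},{x4,x6},{x1,x2,x3},{x1,x4,x6}} V2={{x1},{x2},{x4},{x1,x2},{x1,x3},{x1,x4},{x1,x6},{x2,x3},{x2,x4},{x3,x4},{x4,x6},{x1,x2,x3},{x1,x4,x6},{x2,x3,x4}} V3={{x1},{x3},{x5},{x1,x2},{x1,x3},{x1,x4},{x1,x6},{x2,x3},{x3,x4},{x1,x2,x3},{x1,x4,x6},{x2,x3,x4}} V4={{x1},{x1,x2},{x1,x3},{x1,x4},{x1,x6},{x1,x2,x3},{x1,x4,x6}}
  V12={{x1},{x1,x2},{x1,x3},{x1,x4},{x1,x6},{x4,x6},{x1,x2,x3},{x1,x4,x6}} V13={{x1},{x1,x2},{x1,x3},{x1,x4},{x1,x6},{x1,x2,x3},{x1,x4,x6}} V14={{x1},{x1,x2},{x1,x3},{x1,x4},{x1,x6},{x1,x2,x3},{x1,x4,x6}} V23={{x1},{x1,x2},{x1,x3},{x1,x4},{x1,x6},{x2,x3},{x3,x4},{x1,x2,x3},{x1,x4,x6},{x2,x3,x4}} V24={{x1},{x1,x2},{x1,x3},{x1,x4},{x1,x6},{x1,x2,x3},{x1,x4,x6}} V34={{x1},{x1,x2},{x1,x3},{x1,x4},{x1,x6},{x1,x2,x3},{x1,x4,x6}}
  V123={{x1},{x1,x2},{x1,x3},{x1,x4},{x1,x6},{x1,x2,x3},{x1,x4,x6}} V124={{x1},{x1,x2},{x1,x3},{x1,x4},{x1,x6},{x1,x2,x3},{x1,x4,x6}} V134={{x1},{x1,x2},{x1,x3},{x1,x4},{x1,x6},{x1,x2,x3},{x1,x4,x6}} V234={{x1},{x1,x2},{x1,x3},{x1,x4},{x1,x6},{x1,x2,x3},{x1,x4,x6}}
  V1234={{x1},{x1,x2},{x1,x3},{x1,x4},{x1,x6},{x1,x2,x3},{x1,x4,x6}}
components per intersection:
  V1: {{x1},{x6},{x1,x2},{x1,x3},{x1,x4},{x1,x6},{x4,x6},{x1,x2,x3},{x1,x4,x6}}
  V2: {{x1},{x2},{x4},{x1,x2},{x1,x3},{x1,x4},{x1,x6},{x2,x3},{x2,x4},{x3,x4},{x4,x6},{x1,x2,x3},{x1,x4,x6},{x2,x3,x4}}
  V3: {{x1},{x3},{x1,x2},{x1,x3},{x1,x4},{x1,x6},{x2,x3},{x3,x4},{x1,x2,x3},{x1,x4,x6},{x2,x3,x4}} {{x5}}
  V4: {{x1},{x1,x2},{x1,x3},{x1,x4},{x1,x6},{x1,x2,x3},{x1,x4,x6}}
  V12: {{x1},{x1,x2},{x1,x3},{x1,x4},{x1,x6},{x4,x6},{x1,x2,x3},{x1,x4,x6}}
  V13: {{x1},{x1,x2},{x1,x3},{x1,x4},{x1,x6},{x1,x2,x3},{x1,x4,x6}}
  V14: {{x1},{x1,x2},{x1,x3},{x1,x4},{x1,x6},{x1,x2,x3},{x1,x4,x6}}
  V23: {{x1},{x1,x2},{x1,x3},{x1,x4},{x1,x6},{x2,x3},{x3,x4},{x1,x2,x3},{x1,x4,x6},{x2,x3,x4}}
  V24: {{x1},{x1,x2},{x1,x3},{x1,x4},{x1,x6},{x1,x2,x3},{x1,x4,x6}}
  V34: {{x1},{x1,x2},{x1,x3},{x1,x4},{x1,x6},{x1,x2,x3},{x1,x4,x6}}
  V123: {{x1},{x1,x2},{x1,x3},{x1,x4},{x1,x6},{x1,x2,x3},{x1,x4,x6}}
  V124: {{x1},{x1,x2},{x1,x3},{x1,x4},{x1,x6},{x1,x2,x3},{x1,x4,x6}}
  V134: {{x1},{x1,x2},{x1,x3},{x1,x4},{x1,x6},{x1,x2,x3},{x1,x4,x6}}
  V234: {{x1},{x1,x2},{x1,x3},{x1,x4},{x1,x6},{x1,x2,x3},{x1,x4,x6}}
  V1234: {{x1},{x1,x2},{x1,x3},{x1,x4},{x1,x6},{x1,x2,x3},{x1,x4,x6}}
C dims 5,6,4,1; δ0: rk 3, SNF 1^3; δ1: rk 3, SNF 1^3; δ2: rk 1, SNF 1^1
degree 0: 5−3−0 = 2 → Ȟ^0 ≅ Z^2
degree 1: 6−3−3 = 0 → Ȟ^1 ≅ 0
degree 2: 4−1−3 = 0 → Ȟ^2 ≅ 0


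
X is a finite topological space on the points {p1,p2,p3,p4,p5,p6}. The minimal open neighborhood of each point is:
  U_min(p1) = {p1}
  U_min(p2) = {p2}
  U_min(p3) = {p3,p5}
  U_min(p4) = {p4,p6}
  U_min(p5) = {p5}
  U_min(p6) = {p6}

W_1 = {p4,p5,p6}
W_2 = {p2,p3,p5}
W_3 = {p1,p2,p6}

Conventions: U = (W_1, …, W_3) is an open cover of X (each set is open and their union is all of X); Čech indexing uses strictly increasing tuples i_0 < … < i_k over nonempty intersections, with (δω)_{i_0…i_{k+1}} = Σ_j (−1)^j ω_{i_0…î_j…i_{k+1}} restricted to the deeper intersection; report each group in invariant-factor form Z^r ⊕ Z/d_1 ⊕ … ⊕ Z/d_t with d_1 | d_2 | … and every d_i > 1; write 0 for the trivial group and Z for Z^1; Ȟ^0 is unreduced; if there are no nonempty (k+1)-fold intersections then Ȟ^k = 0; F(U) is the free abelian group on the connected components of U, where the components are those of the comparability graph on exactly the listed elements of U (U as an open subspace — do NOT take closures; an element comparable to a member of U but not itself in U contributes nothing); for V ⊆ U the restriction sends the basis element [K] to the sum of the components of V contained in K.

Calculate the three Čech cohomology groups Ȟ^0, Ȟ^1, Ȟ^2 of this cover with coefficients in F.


Ȟ^0(U;F) ≅ Z^4; Ȟ^1(U;F) ≅ 0; Ȟ^2(U;F) ≅ 0

nerve simplices:
  W12={p5} W13={p6} W23={p2}
components per intersection:
  W1: {p4,p6} {p5}
  W2: {p2} {p3,p5}
  W3: {p1} {p2} {p6}
  W12: {p5}
  W13: {p6}
  W23: {p2}
C dims 7,3; δ0: rk 3, SNF 1^3
degree 0: 7−3−0 = 4 → Ȟ^0 ≅ Z^4
degree 1: 3−0−3 = 0 → Ȟ^1 ≅ 0
degree 2: 0−0−0 = 0 → Ȟ^2 ≅ 0


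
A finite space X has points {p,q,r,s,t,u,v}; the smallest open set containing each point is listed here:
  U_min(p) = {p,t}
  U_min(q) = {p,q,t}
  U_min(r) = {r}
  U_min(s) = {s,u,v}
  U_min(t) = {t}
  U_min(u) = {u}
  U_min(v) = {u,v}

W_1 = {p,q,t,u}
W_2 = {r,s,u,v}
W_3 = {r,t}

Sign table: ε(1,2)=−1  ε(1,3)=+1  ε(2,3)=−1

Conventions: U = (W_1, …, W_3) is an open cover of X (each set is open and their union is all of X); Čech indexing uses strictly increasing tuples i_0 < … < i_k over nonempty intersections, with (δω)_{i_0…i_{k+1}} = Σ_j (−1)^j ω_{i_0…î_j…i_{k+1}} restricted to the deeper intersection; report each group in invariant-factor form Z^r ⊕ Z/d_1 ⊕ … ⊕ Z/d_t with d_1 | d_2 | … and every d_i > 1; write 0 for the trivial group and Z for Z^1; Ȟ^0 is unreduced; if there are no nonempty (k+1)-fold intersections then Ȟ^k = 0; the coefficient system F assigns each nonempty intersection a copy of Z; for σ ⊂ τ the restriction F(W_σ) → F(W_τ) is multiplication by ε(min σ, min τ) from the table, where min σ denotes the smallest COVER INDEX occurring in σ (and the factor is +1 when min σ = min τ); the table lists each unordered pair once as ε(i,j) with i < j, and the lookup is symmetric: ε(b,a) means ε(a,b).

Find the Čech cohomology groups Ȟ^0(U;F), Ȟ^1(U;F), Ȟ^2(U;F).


cover nerve:
  W12={u} W13={t} W23={r}
C dims 3,3; δ0: rk 2, SNF 1^2
Ȟ^0: (3−2)−0=1 ⇒ Z
Ȟ^1: (3−0)−2=1 ⇒ Z
Ȟ^2: (0−0)−0=0 ⇒ 0

Ȟ^0 ≅ Z, Ȟ^1 ≅ Z and Ȟ^2 ≅ 0


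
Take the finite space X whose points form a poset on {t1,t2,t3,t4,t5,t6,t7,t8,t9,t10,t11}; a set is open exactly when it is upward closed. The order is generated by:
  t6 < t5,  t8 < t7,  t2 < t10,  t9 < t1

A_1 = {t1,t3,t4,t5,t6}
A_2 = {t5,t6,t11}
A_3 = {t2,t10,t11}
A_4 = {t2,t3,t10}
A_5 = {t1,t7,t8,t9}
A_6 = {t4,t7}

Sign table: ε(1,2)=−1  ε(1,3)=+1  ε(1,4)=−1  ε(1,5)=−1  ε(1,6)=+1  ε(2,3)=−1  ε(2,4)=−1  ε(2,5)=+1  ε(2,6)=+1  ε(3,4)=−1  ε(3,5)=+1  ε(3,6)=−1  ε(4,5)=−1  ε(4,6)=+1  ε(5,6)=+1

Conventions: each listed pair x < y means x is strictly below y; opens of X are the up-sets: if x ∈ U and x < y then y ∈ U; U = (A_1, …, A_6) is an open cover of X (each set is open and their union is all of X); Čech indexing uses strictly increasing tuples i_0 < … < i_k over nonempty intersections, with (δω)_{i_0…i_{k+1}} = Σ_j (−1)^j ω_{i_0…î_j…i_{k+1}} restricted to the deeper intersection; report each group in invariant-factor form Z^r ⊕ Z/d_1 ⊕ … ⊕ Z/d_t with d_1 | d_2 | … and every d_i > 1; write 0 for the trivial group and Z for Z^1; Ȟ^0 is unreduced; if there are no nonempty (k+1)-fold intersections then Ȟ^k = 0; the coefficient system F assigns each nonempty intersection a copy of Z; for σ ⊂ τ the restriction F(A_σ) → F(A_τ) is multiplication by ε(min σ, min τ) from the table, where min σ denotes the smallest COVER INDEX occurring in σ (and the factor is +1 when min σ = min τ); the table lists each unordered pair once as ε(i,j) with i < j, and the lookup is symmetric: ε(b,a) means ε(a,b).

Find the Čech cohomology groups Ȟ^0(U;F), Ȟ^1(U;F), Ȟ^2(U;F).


cover nerve:
  A12={t5,t6} A14={t3} A15={t1} A16={t4} A23={t11} A34={t2,t10} A56={t7}
C dims 6,7; δ0: rk 6, SNF 1^5·2
Ȟ^0: (6−6)−0=0 ⇒ 0
Ȟ^1: (7−0)−6=1 plus torsion [2] ⇒ Z ⊕ Z/2
Ȟ^2: (0−0)−0=0 ⇒ 0

Ȟ^0(U;F) ≅ 0, Ȟ^1(U;F) ≅ Z ⊕ Z/2, Ȟ^2(U;F) ≅ 0
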